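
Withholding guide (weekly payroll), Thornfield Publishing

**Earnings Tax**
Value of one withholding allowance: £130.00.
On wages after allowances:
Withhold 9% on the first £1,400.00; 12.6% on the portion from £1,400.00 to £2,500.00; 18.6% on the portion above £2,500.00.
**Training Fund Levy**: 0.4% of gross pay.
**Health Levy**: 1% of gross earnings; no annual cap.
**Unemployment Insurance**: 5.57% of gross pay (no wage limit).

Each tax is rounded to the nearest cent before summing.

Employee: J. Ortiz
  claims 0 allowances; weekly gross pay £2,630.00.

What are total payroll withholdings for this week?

£472.09

Earnings Tax: taxable = £2,630.00
  £264.60 + 18.6% × (£2,630.00 − £2,500.00) = £264.60 + 18.6% × £130.00 = £288.78
Training Fund Levy: 0.4% × £2,630.00 = £10.52
Health Levy: 1% × £2,630.00 = £26.30
Unemployment Insurance: 5.57% × £2,630.00 = £146.49
Total: £288.78 + £10.52 + £26.30 + £146.49 = £472.09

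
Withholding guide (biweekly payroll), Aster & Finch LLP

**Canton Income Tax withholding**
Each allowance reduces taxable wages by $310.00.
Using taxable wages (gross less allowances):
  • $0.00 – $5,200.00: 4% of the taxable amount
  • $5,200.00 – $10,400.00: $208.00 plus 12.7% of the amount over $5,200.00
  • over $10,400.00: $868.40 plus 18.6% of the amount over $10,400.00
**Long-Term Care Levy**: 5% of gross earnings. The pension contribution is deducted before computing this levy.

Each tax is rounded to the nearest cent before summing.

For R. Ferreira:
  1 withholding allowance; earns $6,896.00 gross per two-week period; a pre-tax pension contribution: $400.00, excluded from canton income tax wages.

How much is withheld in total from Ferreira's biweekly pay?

$658.02

Canton Income Tax: taxable = $6,896.00 − $400.00 − 1×$310.00 = $6,186.00
  $208.00 + 12.7% × ($6,186.00 − $5,200.00) = $208.00 + 12.7% × $986.00 = $333.22
Long-Term Care Levy: 5% × $6,496.00 = $324.80
Total: $333.22 + $324.80 = $658.02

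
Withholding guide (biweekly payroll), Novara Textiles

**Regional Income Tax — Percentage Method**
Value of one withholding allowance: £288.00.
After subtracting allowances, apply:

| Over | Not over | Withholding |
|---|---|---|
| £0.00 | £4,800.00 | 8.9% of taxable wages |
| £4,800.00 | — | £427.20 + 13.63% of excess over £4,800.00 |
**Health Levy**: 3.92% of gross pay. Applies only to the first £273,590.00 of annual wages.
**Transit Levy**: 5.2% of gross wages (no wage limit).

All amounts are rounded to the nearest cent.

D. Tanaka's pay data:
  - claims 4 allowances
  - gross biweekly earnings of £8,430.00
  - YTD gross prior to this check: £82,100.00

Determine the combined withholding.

£1,533.77

Regional Income Tax: taxable = £8,430.00 − 4×£288.00 = £7,278.00
  £427.20 + 13.63% × (£7,278.00 − £4,800.00) = £427.20 + 13.63% × £2,478.00 = £764.95
Health Levy: 3.92% × £8,430.00 = £330.46
Transit Levy: 5.2% × £8,430.00 = £438.36
Total: £764.95 + £330.46 + £438.36 = £1,533.77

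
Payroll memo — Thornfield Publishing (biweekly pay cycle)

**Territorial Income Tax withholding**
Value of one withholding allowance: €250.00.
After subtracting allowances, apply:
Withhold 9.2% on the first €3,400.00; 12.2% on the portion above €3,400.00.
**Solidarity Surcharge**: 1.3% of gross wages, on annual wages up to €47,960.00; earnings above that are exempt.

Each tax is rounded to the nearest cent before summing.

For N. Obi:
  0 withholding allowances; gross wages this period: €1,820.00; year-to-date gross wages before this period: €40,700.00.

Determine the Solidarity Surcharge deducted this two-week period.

€23.66

Solidarity Surcharge: 1.3% × €1,820.00 = €23.66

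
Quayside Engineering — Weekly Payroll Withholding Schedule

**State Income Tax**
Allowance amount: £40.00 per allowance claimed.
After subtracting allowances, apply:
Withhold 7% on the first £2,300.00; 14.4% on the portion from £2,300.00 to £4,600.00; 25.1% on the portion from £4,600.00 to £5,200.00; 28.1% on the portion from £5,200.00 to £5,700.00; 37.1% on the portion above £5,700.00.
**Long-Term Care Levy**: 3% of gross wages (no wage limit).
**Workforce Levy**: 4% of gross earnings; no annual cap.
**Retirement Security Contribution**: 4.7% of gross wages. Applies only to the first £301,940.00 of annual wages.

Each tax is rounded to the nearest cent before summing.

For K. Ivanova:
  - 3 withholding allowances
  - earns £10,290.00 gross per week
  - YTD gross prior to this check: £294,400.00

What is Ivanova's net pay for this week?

£6,773.65

State Income Tax: taxable = £10,290.00 − 3×£40.00 = £10,170.00
  £783.30 + 37.1% × (£10,170.00 − £5,700.00) = £783.30 + 37.1% × £4,470.00 = £2,441.67
Long-Term Care Levy: 3% × £10,290.00 = £308.70
Workforce Levy: 4% × £10,290.00 = £411.60
Retirement Security Contribution: cap £301,940.00 − YTD £294,400.00 = £7,540.00 subject; 4.7% × £7,540.00 = £354.38
Total withheld: £2,441.67 + £308.70 + £411.60 + £354.38 = £3,516.35
Net pay: £10,290.00 − £3,516.35 = £6,773.65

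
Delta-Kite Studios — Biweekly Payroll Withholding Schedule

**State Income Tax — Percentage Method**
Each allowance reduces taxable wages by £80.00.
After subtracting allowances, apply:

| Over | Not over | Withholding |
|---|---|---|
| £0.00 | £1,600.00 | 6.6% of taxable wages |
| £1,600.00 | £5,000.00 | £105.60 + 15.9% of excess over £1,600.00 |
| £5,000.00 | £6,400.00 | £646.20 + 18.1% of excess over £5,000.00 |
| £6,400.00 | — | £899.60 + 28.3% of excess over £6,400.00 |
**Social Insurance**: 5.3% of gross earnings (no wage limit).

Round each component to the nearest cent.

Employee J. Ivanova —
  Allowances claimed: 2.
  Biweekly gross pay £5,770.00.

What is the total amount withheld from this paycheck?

State Income Tax: taxable = £5,770.00 − 2×£80.00 = £5,610.00
  £646.20 + 18.1% × (£5,610.00 − £5,000.00) = £646.20 + 18.1% × £610.00 = £756.61
Social Insurance: 5.3% × £5,770.00 = £305.81
Total: £756.61 + £305.81 = £1,062.42

£1,062.42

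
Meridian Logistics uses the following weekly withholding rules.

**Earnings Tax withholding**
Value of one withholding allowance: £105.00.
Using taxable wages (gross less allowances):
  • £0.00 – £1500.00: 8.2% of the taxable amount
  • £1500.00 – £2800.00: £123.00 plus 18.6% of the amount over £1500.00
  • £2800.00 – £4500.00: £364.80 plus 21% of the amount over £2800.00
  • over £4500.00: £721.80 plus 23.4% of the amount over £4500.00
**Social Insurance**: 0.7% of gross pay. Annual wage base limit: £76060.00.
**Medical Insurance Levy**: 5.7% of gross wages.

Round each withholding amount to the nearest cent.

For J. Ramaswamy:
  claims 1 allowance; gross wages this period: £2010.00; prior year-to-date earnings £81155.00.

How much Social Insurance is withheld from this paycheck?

Social Insurance: YTD £81155.00 ≥ cap £76060.00 → £0.00

£0.00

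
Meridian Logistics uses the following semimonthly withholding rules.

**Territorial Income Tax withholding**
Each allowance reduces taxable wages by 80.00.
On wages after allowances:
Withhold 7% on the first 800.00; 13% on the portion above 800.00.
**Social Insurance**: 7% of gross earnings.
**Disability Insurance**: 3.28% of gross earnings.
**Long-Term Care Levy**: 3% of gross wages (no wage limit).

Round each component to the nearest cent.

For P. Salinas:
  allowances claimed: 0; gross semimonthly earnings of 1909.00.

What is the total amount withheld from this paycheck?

Territorial Income Tax: taxable = 1909.00
  56.00 + 13% × (1909.00 − 800.00) = 56.00 + 13% × 1109.00 = 200.17
Social Insurance: 7% × 1909.00 = 133.63
Disability Insurance: 3.28% × 1909.00 = 62.62
Long-Term Care Levy: 3% × 1909.00 = 57.27
Total: 200.17 + 133.63 + 62.62 + 57.27 = 453.69

453.69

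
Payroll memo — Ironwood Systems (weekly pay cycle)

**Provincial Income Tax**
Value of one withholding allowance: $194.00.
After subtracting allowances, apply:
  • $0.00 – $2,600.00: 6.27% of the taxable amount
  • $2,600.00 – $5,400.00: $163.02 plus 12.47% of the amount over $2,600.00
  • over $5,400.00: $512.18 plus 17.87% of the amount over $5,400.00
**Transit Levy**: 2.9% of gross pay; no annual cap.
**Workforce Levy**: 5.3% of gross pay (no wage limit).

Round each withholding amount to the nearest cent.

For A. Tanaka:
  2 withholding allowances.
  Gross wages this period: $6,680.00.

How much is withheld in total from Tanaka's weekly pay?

$1,219.34

Provincial Income Tax: taxable = $6,680.00 − 2×$194.00 = $6,292.00
  $512.18 + 17.87% × ($6,292.00 − $5,400.00) = $512.18 + 17.87% × $892.00 = $671.58
Transit Levy: 2.9% × $6,680.00 = $193.72
Workforce Levy: 5.3% × $6,680.00 = $354.04
Total: $671.58 + $193.72 + $354.04 = $1,219.34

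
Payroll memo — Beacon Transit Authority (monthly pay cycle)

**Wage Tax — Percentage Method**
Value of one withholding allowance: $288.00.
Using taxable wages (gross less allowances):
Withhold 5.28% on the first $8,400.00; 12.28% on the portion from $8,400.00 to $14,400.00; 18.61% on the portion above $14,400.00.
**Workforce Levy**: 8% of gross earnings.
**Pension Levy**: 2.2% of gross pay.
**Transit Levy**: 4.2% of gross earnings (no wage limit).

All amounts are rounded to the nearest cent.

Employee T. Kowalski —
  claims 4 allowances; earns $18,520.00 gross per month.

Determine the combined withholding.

Wage Tax: taxable = $18,520.00 − 4×$288.00 = $17,368.00
  $1,180.32 + 18.61% × ($17,368.00 − $14,400.00) = $1,180.32 + 18.61% × $2,968.00 = $1,732.66
Workforce Levy: 8% × $18,520.00 = $1,481.60
Pension Levy: 2.2% × $18,520.00 = $407.44
Transit Levy: 4.2% × $18,520.00 = $777.84
Total: $1,732.66 + $1,481.60 + $407.44 + $777.84 = $4,399.54

$4,399.54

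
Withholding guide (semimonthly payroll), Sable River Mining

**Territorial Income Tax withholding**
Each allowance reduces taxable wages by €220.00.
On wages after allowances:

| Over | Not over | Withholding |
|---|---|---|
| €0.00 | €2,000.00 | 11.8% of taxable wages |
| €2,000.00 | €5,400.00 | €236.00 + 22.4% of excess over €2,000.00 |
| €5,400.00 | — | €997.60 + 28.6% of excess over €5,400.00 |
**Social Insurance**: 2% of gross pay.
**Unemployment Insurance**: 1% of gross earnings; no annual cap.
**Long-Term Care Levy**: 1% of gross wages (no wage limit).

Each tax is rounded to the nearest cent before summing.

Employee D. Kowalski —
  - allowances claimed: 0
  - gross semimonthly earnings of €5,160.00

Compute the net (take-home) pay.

Territorial Income Tax: taxable = €5,160.00
  €236.00 + 22.4% × (€5,160.00 − €2,000.00) = €236.00 + 22.4% × €3,160.00 = €943.84
Social Insurance: 2% × €5,160.00 = €103.20
Unemployment Insurance: 1% × €5,160.00 = €51.60
Long-Term Care Levy: 1% × €5,160.00 = €51.60
Total withheld: €943.84 + €103.20 + €51.60 + €51.60 = €1,150.24
Net pay: €5,160.00 − €1,150.24 = €4,009.76

€4,009.76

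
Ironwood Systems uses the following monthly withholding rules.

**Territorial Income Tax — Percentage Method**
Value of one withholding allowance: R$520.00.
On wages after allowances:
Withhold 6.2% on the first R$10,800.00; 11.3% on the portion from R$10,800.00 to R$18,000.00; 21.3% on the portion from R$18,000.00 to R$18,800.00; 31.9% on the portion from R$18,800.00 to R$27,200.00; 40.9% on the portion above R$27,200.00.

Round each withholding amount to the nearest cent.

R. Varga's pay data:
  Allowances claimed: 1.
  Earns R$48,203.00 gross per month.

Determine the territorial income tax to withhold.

Territorial Income Tax: taxable = R$48,203.00 − 1×R$520.00 = R$47,683.00
  R$4,333.20 + 40.9% × (R$47,683.00 − R$27,200.00) = R$4,333.20 + 40.9% × R$20,483.00 = R$12,710.75

R$12,710.75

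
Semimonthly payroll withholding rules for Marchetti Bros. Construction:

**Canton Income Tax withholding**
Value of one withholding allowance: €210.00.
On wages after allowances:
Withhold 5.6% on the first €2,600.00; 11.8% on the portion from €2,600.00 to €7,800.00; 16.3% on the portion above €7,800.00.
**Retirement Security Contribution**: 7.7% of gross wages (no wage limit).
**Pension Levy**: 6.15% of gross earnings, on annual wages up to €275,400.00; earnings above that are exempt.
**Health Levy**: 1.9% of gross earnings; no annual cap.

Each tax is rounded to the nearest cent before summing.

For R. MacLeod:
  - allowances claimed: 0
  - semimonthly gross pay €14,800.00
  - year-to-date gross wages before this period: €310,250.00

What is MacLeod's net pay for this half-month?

Canton Income Tax: taxable = €14,800.00
  €759.20 + 16.3% × (€14,800.00 − €7,800.00) = €759.20 + 16.3% × €7,000.00 = €1,900.20
Retirement Security Contribution: 7.7% × €14,800.00 = €1,139.60
Pension Levy: YTD €310,250.00 ≥ cap €275,400.00 → €0.00
Health Levy: 1.9% × €14,800.00 = €281.20
Total withheld: €1,900.20 + €1,139.60 + €0.00 + €281.20 = €3,321.00
Net pay: €14,800.00 − €3,321.00 = €11,479.00

€11,479.00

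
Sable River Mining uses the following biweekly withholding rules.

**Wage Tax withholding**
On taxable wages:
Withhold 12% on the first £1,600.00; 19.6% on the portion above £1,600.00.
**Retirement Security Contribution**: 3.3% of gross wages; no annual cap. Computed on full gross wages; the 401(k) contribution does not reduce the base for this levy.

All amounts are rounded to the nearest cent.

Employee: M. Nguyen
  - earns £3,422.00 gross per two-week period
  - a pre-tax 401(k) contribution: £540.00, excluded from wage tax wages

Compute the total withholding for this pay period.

£556.20

Wage Tax: taxable = £3,422.00 − £540.00 = £2,882.00
  £192.00 + 19.6% × (£2,882.00 − £1,600.00) = £192.00 + 19.6% × £1,282.00 = £443.27
Retirement Security Contribution: 3.3% × £3,422.00 = £112.93
Total: £443.27 + £112.93 = £556.20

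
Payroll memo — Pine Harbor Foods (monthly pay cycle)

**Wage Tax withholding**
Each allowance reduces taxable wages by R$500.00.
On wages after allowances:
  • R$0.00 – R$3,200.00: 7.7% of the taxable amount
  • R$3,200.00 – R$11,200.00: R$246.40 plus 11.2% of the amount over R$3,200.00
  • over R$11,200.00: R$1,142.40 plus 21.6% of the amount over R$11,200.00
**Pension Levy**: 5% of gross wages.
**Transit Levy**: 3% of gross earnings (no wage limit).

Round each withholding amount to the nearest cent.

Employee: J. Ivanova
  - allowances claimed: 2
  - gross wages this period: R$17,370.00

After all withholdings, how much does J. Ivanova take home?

Wage Tax: taxable = R$17,370.00 − 2×R$500.00 = R$16,370.00
  R$1,142.40 + 21.6% × (R$16,370.00 − R$11,200.00) = R$1,142.40 + 21.6% × R$5,170.00 = R$2,259.12
Pension Levy: 5% × R$17,370.00 = R$868.50
Transit Levy: 3% × R$17,370.00 = R$521.10
Total withheld: R$2,259.12 + R$868.50 + R$521.10 = R$3,648.72
Net pay: R$17,370.00 − R$3,648.72 = R$13,721.28

R$13,721.28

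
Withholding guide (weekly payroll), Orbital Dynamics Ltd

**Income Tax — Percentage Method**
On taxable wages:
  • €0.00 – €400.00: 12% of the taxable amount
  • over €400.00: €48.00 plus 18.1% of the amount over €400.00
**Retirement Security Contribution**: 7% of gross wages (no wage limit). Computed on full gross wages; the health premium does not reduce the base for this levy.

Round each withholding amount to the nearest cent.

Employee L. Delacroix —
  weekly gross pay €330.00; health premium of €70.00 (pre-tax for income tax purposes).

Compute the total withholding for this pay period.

€54.30

Income Tax: taxable = €330.00 − €70.00 = €260.00
  12% × €260.00 = €31.20
Retirement Security Contribution: 7% × €330.00 = €23.10
Total: €31.20 + €23.10 = €54.30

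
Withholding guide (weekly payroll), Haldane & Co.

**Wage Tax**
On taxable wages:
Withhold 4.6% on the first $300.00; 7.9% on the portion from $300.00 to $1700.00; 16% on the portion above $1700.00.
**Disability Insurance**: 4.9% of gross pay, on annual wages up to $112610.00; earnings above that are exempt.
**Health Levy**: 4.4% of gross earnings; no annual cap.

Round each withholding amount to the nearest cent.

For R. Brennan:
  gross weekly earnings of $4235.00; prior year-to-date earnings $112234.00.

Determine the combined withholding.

$734.76

Wage Tax: taxable = $4235.00
  $124.40 + 16% × ($4235.00 − $1700.00) = $124.40 + 16% × $2535.00 = $530.00
Disability Insurance: cap $112610.00 − YTD $112234.00 = $376.00 subject; 4.9% × $376.00 = $18.42
Health Levy: 4.4% × $4235.00 = $186.34
Total: $530.00 + $18.42 + $186.34 = $734.76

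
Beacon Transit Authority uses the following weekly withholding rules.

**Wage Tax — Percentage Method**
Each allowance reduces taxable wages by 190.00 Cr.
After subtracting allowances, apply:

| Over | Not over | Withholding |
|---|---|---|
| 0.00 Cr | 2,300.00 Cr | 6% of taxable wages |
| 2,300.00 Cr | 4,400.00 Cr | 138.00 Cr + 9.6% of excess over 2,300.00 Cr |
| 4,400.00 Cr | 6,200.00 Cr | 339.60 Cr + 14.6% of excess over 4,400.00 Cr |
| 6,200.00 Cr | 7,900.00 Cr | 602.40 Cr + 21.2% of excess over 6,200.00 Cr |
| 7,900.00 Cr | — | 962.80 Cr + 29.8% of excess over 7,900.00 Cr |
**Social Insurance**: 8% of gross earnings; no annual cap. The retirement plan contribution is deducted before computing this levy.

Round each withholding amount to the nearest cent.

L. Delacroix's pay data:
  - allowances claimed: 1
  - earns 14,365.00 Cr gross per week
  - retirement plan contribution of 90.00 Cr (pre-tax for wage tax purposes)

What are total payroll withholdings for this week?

Wage Tax: taxable = 14,365.00 Cr − 90.00 Cr − 1×190.00 Cr = 14,085.00 Cr
  962.80 Cr + 29.8% × (14,085.00 Cr − 7,900.00 Cr) = 962.80 Cr + 29.8% × 6,185.00 Cr = 2,805.93 Cr
Social Insurance: 8% × 14,275.00 Cr = 1,142.00 Cr
Total: 2,805.93 Cr + 1,142.00 Cr = 3,947.93 Cr

3,947.93 Cr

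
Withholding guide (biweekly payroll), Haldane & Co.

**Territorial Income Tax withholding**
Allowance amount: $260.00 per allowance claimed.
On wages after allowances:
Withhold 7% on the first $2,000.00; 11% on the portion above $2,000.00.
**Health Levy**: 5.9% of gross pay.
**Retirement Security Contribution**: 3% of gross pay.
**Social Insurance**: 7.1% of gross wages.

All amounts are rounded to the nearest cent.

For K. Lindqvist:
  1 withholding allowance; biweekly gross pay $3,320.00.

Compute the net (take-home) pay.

$2,532.20

Territorial Income Tax: taxable = $3,320.00 − 1×$260.00 = $3,060.00
  $140.00 + 11% × ($3,060.00 − $2,000.00) = $140.00 + 11% × $1,060.00 = $256.60
Health Levy: 5.9% × $3,320.00 = $195.88
Retirement Security Contribution: 3% × $3,320.00 = $99.60
Social Insurance: 7.1% × $3,320.00 = $235.72
Total withheld: $256.60 + $195.88 + $99.60 + $235.72 = $787.80
Net pay: $3,320.00 − $787.80 = $2,532.20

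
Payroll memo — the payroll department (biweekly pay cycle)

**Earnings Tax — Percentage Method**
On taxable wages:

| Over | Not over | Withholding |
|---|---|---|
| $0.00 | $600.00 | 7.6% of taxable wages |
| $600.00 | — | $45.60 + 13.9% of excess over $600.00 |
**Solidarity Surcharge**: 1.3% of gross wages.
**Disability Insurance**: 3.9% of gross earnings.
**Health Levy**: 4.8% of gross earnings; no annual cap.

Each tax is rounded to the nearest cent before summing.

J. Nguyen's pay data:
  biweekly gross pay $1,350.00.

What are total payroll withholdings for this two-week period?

$284.85

Earnings Tax: taxable = $1,350.00
  $45.60 + 13.9% × ($1,350.00 − $600.00) = $45.60 + 13.9% × $750.00 = $149.85
Solidarity Surcharge: 1.3% × $1,350.00 = $17.55
Disability Insurance: 3.9% × $1,350.00 = $52.65
Health Levy: 4.8% × $1,350.00 = $64.80
Total: $149.85 + $17.55 + $52.65 + $64.80 = $284.85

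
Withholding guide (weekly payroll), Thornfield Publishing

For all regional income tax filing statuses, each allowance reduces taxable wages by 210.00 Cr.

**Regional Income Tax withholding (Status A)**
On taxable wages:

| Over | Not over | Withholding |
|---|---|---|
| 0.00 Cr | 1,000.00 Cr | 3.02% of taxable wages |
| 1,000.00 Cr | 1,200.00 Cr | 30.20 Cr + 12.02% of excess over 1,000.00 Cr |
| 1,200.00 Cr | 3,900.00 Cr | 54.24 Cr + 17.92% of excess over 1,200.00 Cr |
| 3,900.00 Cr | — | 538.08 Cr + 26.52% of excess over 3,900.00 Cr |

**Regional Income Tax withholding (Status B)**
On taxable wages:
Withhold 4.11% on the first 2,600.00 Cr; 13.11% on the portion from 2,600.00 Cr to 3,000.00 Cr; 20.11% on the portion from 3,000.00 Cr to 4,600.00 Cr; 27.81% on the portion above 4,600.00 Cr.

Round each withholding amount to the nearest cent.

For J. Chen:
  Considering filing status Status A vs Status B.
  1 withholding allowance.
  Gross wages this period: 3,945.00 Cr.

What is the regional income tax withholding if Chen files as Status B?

307.11 Cr

Regional Income Tax (Status B): taxable = 3,945.00 Cr − 1×210.00 Cr = 3,735.00 Cr
  159.30 Cr + 20.11% × (3,735.00 Cr − 3,000.00 Cr) = 159.30 Cr + 20.11% × 735.00 Cr = 307.11 Cr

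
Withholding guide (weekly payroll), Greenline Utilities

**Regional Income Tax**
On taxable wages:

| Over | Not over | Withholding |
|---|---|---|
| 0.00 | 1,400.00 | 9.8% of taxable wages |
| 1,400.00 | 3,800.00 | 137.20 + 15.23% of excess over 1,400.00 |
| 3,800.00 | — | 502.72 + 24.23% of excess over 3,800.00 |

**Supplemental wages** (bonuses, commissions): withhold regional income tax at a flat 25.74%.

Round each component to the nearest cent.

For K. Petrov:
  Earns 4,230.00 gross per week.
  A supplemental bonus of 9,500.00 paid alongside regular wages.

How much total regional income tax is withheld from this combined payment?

Regional Income Tax: taxable = 4,230.00
  502.72 + 24.23% × (4,230.00 − 3,800.00) = 502.72 + 24.23% × 430.00 = 606.91
Supplemental (25.74% flat on bonus): 25.74% × 9,500.00 = 2,445.30
Total regional income tax: 606.91 + 2,445.30 = 3,052.21

3,052.21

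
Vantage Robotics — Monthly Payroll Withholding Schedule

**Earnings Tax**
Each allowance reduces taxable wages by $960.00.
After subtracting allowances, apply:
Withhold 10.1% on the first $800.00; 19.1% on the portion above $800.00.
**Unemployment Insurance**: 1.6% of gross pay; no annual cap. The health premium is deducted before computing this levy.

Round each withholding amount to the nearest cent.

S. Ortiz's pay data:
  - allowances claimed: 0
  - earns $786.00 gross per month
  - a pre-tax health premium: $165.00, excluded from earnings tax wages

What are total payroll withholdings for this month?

$72.66

Earnings Tax: taxable = $786.00 − $165.00 = $621.00
  10.1% × $621.00 = $62.72
Unemployment Insurance: 1.6% × $621.00 = $9.94
Total: $62.72 + $9.94 = $72.66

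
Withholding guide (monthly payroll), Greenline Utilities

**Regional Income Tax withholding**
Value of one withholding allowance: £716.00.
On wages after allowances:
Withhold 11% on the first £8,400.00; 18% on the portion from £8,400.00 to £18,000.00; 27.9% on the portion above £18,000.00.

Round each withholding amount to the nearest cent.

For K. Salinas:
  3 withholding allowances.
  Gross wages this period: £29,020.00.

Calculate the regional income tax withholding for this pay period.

£5,127.29

Regional Income Tax: taxable = £29,020.00 − 3×£716.00 = £26,872.00
  £2,652.00 + 27.9% × (£26,872.00 − £18,000.00) = £2,652.00 + 27.9% × £8,872.00 = £5,127.29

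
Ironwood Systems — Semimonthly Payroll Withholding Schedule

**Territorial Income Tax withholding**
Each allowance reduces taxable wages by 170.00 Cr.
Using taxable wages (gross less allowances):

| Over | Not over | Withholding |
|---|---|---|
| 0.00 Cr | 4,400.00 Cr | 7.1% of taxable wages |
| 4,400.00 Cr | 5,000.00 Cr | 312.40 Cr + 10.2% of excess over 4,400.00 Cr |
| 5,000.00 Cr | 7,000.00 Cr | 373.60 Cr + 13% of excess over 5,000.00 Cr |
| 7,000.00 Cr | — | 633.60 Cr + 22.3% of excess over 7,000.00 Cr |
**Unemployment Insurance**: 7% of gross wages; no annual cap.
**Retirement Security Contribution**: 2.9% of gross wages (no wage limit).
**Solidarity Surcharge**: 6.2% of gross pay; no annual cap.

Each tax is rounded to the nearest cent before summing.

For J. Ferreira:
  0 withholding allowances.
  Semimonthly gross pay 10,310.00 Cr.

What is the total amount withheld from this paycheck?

3,031.64 Cr

Territorial Income Tax: taxable = 10,310.00 Cr
  633.60 Cr + 22.3% × (10,310.00 Cr − 7,000.00 Cr) = 633.60 Cr + 22.3% × 3,310.00 Cr = 1,371.73 Cr
Unemployment Insurance: 7% × 10,310.00 Cr = 721.70 Cr
Retirement Security Contribution: 2.9% × 10,310.00 Cr = 298.99 Cr
Solidarity Surcharge: 6.2% × 10,310.00 Cr = 639.22 Cr
Total: 1,371.73 Cr + 721.70 Cr + 298.99 Cr + 639.22 Cr = 3,031.64 Cr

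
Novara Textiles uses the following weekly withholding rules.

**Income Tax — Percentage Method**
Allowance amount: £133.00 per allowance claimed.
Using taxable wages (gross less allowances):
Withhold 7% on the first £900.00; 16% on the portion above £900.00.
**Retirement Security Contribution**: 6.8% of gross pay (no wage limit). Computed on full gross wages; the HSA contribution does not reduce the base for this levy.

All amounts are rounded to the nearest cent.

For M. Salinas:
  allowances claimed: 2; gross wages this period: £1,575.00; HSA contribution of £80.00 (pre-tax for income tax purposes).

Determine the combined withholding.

£222.74

Income Tax: taxable = £1,575.00 − £80.00 − 2×£133.00 = £1,229.00
  £63.00 + 16% × (£1,229.00 − £900.00) = £63.00 + 16% × £329.00 = £115.64
Retirement Security Contribution: 6.8% × £1,575.00 = £107.10
Total: £115.64 + £107.10 = £222.74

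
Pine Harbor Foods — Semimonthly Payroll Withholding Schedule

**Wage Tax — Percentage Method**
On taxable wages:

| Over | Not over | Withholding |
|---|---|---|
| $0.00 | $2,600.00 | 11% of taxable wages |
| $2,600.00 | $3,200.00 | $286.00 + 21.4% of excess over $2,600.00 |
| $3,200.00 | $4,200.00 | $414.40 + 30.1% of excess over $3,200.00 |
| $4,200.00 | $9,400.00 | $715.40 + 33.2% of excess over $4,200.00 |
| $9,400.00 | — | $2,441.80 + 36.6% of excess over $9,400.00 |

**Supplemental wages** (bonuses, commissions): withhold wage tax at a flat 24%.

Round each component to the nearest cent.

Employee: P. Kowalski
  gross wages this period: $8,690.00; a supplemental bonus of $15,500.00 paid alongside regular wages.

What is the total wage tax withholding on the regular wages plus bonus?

$5,926.08

Wage Tax: taxable = $8,690.00
  $715.40 + 33.2% × ($8,690.00 − $4,200.00) = $715.40 + 33.2% × $4,490.00 = $2,206.08
Supplemental (24% flat on bonus): 24% × $15,500.00 = $3,720.00
Total wage tax: $2,206.08 + $3,720.00 = $5,926.08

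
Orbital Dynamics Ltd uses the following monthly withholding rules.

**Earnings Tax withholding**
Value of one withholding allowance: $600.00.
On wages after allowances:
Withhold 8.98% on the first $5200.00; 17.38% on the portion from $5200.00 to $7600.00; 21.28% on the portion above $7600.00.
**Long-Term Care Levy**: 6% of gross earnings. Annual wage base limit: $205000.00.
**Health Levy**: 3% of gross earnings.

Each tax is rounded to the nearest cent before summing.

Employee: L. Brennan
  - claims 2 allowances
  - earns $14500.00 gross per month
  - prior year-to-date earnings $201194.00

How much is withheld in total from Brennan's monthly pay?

Earnings Tax: taxable = $14500.00 − 2×$600.00 = $13300.00
  $884.08 + 21.28% × ($13300.00 − $7600.00) = $884.08 + 21.28% × $5700.00 = $2097.04
Long-Term Care Levy: cap $205000.00 − YTD $201194.00 = $3806.00 subject; 6% × $3806.00 = $228.36
Health Levy: 3% × $14500.00 = $435.00
Total: $2097.04 + $228.36 + $435.00 = $2760.40

$2760.40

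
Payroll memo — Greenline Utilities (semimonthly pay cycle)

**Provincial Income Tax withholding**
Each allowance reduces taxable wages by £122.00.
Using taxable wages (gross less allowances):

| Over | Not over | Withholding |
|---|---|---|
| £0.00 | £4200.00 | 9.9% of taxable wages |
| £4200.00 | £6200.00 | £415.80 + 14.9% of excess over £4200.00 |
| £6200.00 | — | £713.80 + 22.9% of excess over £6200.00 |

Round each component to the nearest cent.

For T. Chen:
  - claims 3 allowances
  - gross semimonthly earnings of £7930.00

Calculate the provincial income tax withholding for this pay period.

Provincial Income Tax: taxable = £7930.00 − 3×£122.00 = £7564.00
  £713.80 + 22.9% × (£7564.00 − £6200.00) = £713.80 + 22.9% × £1364.00 = £1026.16

£1026.16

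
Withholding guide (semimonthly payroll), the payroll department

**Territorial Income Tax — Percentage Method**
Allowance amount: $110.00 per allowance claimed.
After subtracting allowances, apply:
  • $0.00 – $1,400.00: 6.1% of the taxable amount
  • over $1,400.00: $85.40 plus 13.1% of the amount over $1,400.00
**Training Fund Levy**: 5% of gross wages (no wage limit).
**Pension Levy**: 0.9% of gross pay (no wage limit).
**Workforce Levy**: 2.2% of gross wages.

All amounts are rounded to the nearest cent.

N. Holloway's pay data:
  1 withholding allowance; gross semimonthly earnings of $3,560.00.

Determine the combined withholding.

$642.31

Territorial Income Tax: taxable = $3,560.00 − 1×$110.00 = $3,450.00
  $85.40 + 13.1% × ($3,450.00 − $1,400.00) = $85.40 + 13.1% × $2,050.00 = $353.95
Training Fund Levy: 5% × $3,560.00 = $178.00
Pension Levy: 0.9% × $3,560.00 = $32.04
Workforce Levy: 2.2% × $3,560.00 = $78.32
Total: $353.95 + $178.00 + $32.04 + $78.32 = $642.31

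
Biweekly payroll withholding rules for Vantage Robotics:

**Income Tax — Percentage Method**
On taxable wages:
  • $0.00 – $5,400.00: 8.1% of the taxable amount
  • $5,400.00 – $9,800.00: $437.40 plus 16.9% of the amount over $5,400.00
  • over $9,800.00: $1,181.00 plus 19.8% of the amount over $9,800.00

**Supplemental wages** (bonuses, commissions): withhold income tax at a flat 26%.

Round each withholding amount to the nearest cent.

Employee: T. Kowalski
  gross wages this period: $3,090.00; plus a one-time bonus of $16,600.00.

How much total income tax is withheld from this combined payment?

$4,566.29

Income Tax: taxable = $3,090.00
  8.1% × $3,090.00 = $250.29
Supplemental (26% flat on bonus): 26% × $16,600.00 = $4,316.00
Total income tax: $250.29 + $4,316.00 = $4,566.29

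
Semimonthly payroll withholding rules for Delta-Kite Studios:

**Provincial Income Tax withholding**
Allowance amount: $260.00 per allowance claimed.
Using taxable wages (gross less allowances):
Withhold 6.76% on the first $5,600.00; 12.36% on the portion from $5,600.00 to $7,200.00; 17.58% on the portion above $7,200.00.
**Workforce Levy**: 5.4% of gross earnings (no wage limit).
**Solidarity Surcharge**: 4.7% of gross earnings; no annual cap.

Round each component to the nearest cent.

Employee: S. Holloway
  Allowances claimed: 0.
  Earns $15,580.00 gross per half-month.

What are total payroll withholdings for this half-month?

$3,623.10

Provincial Income Tax: taxable = $15,580.00
  $576.32 + 17.58% × ($15,580.00 − $7,200.00) = $576.32 + 17.58% × $8,380.00 = $2,049.52
Workforce Levy: 5.4% × $15,580.00 = $841.32
Solidarity Surcharge: 4.7% × $15,580.00 = $732.26
Total: $2,049.52 + $841.32 + $732.26 = $3,623.10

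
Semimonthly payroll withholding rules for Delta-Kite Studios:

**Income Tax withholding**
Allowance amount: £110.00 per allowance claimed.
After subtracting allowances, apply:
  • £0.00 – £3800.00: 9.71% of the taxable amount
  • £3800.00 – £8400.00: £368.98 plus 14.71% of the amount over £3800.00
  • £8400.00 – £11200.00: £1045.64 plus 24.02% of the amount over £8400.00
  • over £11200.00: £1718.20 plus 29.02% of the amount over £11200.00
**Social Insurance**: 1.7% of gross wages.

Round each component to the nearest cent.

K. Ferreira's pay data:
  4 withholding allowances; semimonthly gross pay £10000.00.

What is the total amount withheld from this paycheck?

Income Tax: taxable = £10000.00 − 4×£110.00 = £9560.00
  £1045.64 + 24.02% × (£9560.00 − £8400.00) = £1045.64 + 24.02% × £1160.00 = £1324.27
Social Insurance: 1.7% × £10000.00 = £170.00
Total: £1324.27 + £170.00 = £1494.27

£1494.27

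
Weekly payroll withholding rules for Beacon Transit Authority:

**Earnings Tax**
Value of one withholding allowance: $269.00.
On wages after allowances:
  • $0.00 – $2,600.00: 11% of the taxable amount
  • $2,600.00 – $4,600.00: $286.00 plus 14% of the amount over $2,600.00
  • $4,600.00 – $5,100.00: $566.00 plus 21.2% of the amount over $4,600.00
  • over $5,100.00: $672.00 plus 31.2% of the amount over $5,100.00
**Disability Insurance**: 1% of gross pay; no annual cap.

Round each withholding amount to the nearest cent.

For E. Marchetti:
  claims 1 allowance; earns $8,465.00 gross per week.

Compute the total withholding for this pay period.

$1,722.60

Earnings Tax: taxable = $8,465.00 − 1×$269.00 = $8,196.00
  $672.00 + 31.2% × ($8,196.00 − $5,100.00) = $672.00 + 31.2% × $3,096.00 = $1,637.95
Disability Insurance: 1% × $8,465.00 = $84.65
Total: $1,637.95 + $84.65 = $1,722.60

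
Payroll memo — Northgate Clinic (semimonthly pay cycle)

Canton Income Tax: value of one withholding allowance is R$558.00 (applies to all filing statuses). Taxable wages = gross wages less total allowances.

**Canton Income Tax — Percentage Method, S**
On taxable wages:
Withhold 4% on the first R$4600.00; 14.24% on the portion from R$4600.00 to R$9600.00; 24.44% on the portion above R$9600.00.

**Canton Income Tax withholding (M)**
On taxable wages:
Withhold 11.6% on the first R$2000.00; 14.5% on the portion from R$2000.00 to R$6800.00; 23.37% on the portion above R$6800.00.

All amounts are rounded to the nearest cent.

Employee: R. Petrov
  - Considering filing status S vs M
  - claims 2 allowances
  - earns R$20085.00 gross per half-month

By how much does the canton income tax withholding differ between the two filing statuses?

Canton Income Tax (S): taxable = R$20085.00 − 2×R$558.00 = R$18969.00
  R$896.00 + 24.44% × (R$18969.00 − R$9600.00) = R$896.00 + 24.44% × R$9369.00 = R$3185.78
Canton Income Tax (M): taxable = R$20085.00 − 2×R$558.00 = R$18969.00
  R$928.00 + 23.37% × (R$18969.00 − R$6800.00) = R$928.00 + 23.37% × R$12169.00 = R$3771.90
Difference: |R$3185.78 − R$3771.90| = R$586.12 (higher under M)

R$586.12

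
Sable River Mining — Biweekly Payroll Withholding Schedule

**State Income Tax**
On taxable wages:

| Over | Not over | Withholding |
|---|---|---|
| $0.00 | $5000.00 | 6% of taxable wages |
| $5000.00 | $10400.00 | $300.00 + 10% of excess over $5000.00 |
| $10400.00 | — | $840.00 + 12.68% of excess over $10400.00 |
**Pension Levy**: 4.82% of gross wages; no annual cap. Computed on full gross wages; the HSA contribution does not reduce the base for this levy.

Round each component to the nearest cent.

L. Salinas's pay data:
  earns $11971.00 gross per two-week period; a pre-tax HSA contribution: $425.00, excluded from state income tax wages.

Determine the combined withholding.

$1562.31

State Income Tax: taxable = $11971.00 − $425.00 = $11546.00
  $840.00 + 12.68% × ($11546.00 − $10400.00) = $840.00 + 12.68% × $1146.00 = $985.31
Pension Levy: 4.82% × $11971.00 = $577.00
Total: $985.31 + $577.00 = $1562.31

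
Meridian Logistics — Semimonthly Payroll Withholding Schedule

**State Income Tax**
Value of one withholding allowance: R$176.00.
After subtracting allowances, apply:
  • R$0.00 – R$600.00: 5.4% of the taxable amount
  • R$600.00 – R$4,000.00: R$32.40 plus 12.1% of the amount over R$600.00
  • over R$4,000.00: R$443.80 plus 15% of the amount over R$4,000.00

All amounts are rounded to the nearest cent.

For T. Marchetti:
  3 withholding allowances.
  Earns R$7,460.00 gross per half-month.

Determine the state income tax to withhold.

R$883.60

State Income Tax: taxable = R$7,460.00 − 3×R$176.00 = R$6,932.00
  R$443.80 + 15% × (R$6,932.00 − R$4,000.00) = R$443.80 + 15% × R$2,932.00 = R$883.60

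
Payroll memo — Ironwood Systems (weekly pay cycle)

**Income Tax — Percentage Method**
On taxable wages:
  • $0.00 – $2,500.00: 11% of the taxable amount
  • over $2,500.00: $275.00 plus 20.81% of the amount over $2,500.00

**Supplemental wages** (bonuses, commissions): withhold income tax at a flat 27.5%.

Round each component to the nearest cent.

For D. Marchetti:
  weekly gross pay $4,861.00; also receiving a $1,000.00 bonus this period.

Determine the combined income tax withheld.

Income Tax: taxable = $4,861.00
  $275.00 + 20.81% × ($4,861.00 − $2,500.00) = $275.00 + 20.81% × $2,361.00 = $766.32
Supplemental (27.5% flat on bonus): 27.5% × $1,000.00 = $275.00
Total income tax: $766.32 + $275.00 = $1,041.32

$1,041.32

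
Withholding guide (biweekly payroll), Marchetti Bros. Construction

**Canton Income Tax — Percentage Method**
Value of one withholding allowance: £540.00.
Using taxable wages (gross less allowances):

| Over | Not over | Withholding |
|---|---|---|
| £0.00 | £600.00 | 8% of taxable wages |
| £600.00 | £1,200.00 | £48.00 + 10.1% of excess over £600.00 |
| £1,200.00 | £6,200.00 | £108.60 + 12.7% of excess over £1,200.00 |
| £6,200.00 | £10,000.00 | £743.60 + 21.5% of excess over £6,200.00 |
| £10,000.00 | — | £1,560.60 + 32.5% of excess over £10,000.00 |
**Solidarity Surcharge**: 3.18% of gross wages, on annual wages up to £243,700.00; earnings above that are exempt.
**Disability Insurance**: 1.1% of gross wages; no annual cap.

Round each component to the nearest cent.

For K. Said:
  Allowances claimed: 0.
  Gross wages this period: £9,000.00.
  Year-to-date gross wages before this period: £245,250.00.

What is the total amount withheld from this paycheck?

£1,444.60

Canton Income Tax: taxable = £9,000.00
  £743.60 + 21.5% × (£9,000.00 − £6,200.00) = £743.60 + 21.5% × £2,800.00 = £1,345.60
Solidarity Surcharge: YTD £245,250.00 ≥ cap £243,700.00 → £0.00
Disability Insurance: 1.1% × £9,000.00 = £99.00
Total: £1,345.60 + £0.00 + £99.00 = £1,444.60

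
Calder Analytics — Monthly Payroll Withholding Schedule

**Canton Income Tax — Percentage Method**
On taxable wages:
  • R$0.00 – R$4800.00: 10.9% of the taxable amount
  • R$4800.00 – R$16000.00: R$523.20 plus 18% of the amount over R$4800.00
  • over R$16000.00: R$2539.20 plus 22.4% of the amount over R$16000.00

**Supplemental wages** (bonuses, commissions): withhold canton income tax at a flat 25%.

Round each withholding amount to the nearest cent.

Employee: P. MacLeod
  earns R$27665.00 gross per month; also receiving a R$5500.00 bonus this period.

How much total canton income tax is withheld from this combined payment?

Canton Income Tax: taxable = R$27665.00
  R$2539.20 + 22.4% × (R$27665.00 − R$16000.00) = R$2539.20 + 22.4% × R$11665.00 = R$5152.16
Supplemental (25% flat on bonus): 25% × R$5500.00 = R$1375.00
Total canton income tax: R$5152.16 + R$1375.00 = R$6527.16

R$6527.16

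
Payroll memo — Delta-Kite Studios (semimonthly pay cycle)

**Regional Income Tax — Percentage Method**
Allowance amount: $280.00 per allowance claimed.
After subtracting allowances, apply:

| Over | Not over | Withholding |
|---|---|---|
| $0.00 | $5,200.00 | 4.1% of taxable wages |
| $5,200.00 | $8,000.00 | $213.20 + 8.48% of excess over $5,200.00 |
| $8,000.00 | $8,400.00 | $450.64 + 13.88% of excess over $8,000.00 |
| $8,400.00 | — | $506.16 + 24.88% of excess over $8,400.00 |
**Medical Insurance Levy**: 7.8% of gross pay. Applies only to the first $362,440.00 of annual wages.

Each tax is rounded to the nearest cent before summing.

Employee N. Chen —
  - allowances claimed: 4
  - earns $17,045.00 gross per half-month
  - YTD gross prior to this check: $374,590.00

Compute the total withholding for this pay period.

Regional Income Tax: taxable = $17,045.00 − 4×$280.00 = $15,925.00
  $506.16 + 24.88% × ($15,925.00 − $8,400.00) = $506.16 + 24.88% × $7,525.00 = $2,378.38
Medical Insurance Levy: YTD $374,590.00 ≥ cap $362,440.00 → $0.00
Total: $2,378.38 + $0.00 = $2,378.38

$2,378.38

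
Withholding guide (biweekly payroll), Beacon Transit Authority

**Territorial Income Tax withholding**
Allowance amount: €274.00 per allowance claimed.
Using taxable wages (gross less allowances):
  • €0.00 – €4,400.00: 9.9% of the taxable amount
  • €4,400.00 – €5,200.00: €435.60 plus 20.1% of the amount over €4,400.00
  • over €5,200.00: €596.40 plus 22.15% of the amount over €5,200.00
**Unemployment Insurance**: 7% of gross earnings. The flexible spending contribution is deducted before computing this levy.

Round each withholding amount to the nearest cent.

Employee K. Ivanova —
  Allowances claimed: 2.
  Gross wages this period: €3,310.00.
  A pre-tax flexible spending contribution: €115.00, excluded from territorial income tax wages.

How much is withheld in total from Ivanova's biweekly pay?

Territorial Income Tax: taxable = €3,310.00 − €115.00 − 2×€274.00 = €2,647.00
  9.9% × €2,647.00 = €262.05
Unemployment Insurance: 7% × €3,195.00 = €223.65
Total: €262.05 + €223.65 = €485.70

€485.70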